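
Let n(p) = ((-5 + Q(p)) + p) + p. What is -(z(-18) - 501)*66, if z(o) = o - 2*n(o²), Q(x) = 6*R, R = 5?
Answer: 123090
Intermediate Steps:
Q(x) = 30 (Q(x) = 6*5 = 30)
n(p) = 25 + 2*p (n(p) = ((-5 + 30) + p) + p = (25 + p) + p = 25 + 2*p)
z(o) = -50 + o - 4*o² (z(o) = o - 2*(25 + 2*o²) = o + (-50 - 4*o²) = -50 + o - 4*o²)
-(z(-18) - 501)*66 = -((-50 - 18 - 4*(-18)²) - 501)*66 = -((-50 - 18 - 4*324) - 501)*66 = -((-50 - 18 - 1296) - 501)*66 = -(-1364 - 501)*66 = -(-1865)*66 = -1*(-123090) = 123090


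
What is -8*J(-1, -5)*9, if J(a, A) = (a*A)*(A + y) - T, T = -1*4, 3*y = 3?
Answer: 1152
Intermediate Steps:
y = 1 (y = (1/3)*3 = 1)
T = -4
J(a, A) = 4 + A*a*(1 + A) (J(a, A) = (a*A)*(A + 1) - 1*(-4) = (A*a)*(1 + A) + 4 = A*a*(1 + A) + 4 = 4 + A*a*(1 + A))
-8*J(-1, -5)*9 = -8*(4 - 5*(-1) - 1*(-5)**2)*9 = -8*(4 + 5 - 1*25)*9 = -8*(4 + 5 - 25)*9 = -8*(-16)*9 = 128*9 = 1152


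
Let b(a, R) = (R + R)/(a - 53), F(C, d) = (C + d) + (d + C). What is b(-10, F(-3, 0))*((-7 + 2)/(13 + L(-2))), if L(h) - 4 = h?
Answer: -4/63 ≈ -0.063492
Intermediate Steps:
F(C, d) = 2*C + 2*d (F(C, d) = (C + d) + (C + d) = 2*C + 2*d)
L(h) = 4 + h
b(a, R) = 2*R/(-53 + a) (b(a, R) = (2*R)/(-53 + a) = 2*R/(-53 + a))
b(-10, F(-3, 0))*((-7 + 2)/(13 + L(-2))) = (2*(2*(-3) + 2*0)/(-53 - 10))*((-7 + 2)/(13 + (4 - 2))) = (2*(-6 + 0)/(-63))*(-5/(13 + 2)) = (2*(-6)*(-1/63))*(-5/15) = 4*(-5*1/15)/21 = (4/21)*(-⅓) = -4/63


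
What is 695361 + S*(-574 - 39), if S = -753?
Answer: 1156950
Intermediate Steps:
695361 + S*(-574 - 39) = 695361 - 753*(-574 - 39) = 695361 - 753*(-613) = 695361 + 461589 = 1156950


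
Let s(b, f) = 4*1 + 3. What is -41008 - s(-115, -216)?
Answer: -41015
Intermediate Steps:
s(b, f) = 7 (s(b, f) = 4 + 3 = 7)
-41008 - s(-115, -216) = -41008 - 1*7 = -41008 - 7 = -41015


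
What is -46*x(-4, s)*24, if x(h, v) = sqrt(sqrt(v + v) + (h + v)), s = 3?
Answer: -1104*sqrt(-1 + sqrt(6)) ≈ -1329.2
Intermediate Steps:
x(h, v) = sqrt(h + v + sqrt(2)*sqrt(v)) (x(h, v) = sqrt(sqrt(2*v) + (h + v)) = sqrt(sqrt(2)*sqrt(v) + (h + v)) = sqrt(h + v + sqrt(2)*sqrt(v)))
-46*x(-4, s)*24 = -46*sqrt(-4 + 3 + sqrt(2)*sqrt(3))*24 = -46*sqrt(-4 + 3 + sqrt(6))*24 = -46*sqrt(-1 + sqrt(6))*24 = -1104*sqrt(-1 + sqrt(6))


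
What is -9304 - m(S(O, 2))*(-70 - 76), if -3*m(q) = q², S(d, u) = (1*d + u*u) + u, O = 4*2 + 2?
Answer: -65288/3 ≈ -21763.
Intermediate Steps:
O = 10 (O = 8 + 2 = 10)
S(d, u) = d + u + u² (S(d, u) = (d + u²) + u = d + u + u²)
m(q) = -q²/3
-9304 - m(S(O, 2))*(-70 - 76) = -9304 - (-(10 + 2 + 2²)²/3)*(-70 - 76) = -9304 - (-(10 + 2 + 4)²/3)*(-146) = -9304 - (-⅓*16²)*(-146) = -9304 - (-⅓*256)*(-146) = -9304 - (-256)*(-146)/3 = -9304 - 1*37376/3 = -9304 - 37376/3 = -65288/3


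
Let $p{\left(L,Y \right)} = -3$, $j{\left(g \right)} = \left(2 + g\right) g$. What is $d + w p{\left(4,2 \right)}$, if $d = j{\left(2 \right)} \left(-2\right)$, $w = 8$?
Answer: $-40$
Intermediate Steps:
$j{\left(g \right)} = g \left(2 + g\right)$
$d = -16$ ($d = 2 \left(2 + 2\right) \left(-2\right) = 2 \cdot 4 \left(-2\right) = 8 \left(-2\right) = -16$)
$d + w p{\left(4,2 \right)} = -16 + 8 \left(-3\right) = -16 - 24 = -40$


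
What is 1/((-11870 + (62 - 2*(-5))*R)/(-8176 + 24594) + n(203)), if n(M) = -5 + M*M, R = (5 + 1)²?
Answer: 8209/338238997 ≈ 2.4270e-5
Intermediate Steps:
R = 36 (R = 6² = 36)
n(M) = -5 + M²
1/((-11870 + (62 - 2*(-5))*R)/(-8176 + 24594) + n(203)) = 1/((-11870 + (62 - 2*(-5))*36)/(-8176 + 24594) + (-5 + 203²)) = 1/((-11870 + (62 + 10)*36)/16418 + (-5 + 41209)) = 1/((-11870 + 72*36)*(1/16418) + 41204) = 1/((-11870 + 2592)*(1/16418) + 41204) = 1/(-9278*1/16418 + 41204) = 1/(-4639/8209 + 41204) = 1/(338238997/8209) = 8209/338238997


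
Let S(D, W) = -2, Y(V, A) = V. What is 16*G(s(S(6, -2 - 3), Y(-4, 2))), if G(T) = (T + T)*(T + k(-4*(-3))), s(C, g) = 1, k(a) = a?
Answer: 416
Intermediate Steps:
G(T) = 2*T*(12 + T) (G(T) = (T + T)*(T - 4*(-3)) = (2*T)*(T + 12) = (2*T)*(12 + T) = 2*T*(12 + T))
16*G(s(S(6, -2 - 3), Y(-4, 2))) = 16*(2*1*(12 + 1)) = 16*(2*1*13) = 16*26 = 416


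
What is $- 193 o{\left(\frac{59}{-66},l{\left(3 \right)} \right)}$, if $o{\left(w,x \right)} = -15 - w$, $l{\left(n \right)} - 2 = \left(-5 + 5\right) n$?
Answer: $\frac{179683}{66} \approx 2722.5$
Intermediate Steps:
$l{\left(n \right)} = 2$ ($l{\left(n \right)} = 2 + \left(-5 + 5\right) n = 2 + 0 n = 2 + 0 = 2$)
$- 193 o{\left(\frac{59}{-66},l{\left(3 \right)} \right)} = - 193 \left(-15 - \frac{59}{-66}\right) = - 193 \left(-15 - 59 \left(- \frac{1}{66}\right)\right) = - 193 \left(-15 - - \frac{59}{66}\right) = - 193 \left(-15 + \frac{59}{66}\right) = \left(-193\right) \left(- \frac{931}{66}\right) = \frac{179683}{66}$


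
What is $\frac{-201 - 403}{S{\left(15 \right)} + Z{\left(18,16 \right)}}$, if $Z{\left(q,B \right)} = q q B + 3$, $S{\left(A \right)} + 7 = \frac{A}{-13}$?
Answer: $- \frac{7852}{67325} \approx -0.11663$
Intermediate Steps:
$S{\left(A \right)} = -7 - \frac{A}{13}$ ($S{\left(A \right)} = -7 + \frac{A}{-13} = -7 + A \left(- \frac{1}{13}\right) = -7 - \frac{A}{13}$)
$Z{\left(q,B \right)} = 3 + B q^{2}$ ($Z{\left(q,B \right)} = q^{2} B + 3 = B q^{2} + 3 = 3 + B q^{2}$)
$\frac{-201 - 403}{S{\left(15 \right)} + Z{\left(18,16 \right)}} = \frac{-201 - 403}{\left(-7 - \frac{15}{13}\right) + \left(3 + 16 \cdot 18^{2}\right)} = - \frac{604}{\left(-7 - \frac{15}{13}\right) + \left(3 + 16 \cdot 324\right)} = - \frac{604}{- \frac{106}{13} + \left(3 + 5184\right)} = - \frac{604}{- \frac{106}{13} + 5187} = - \frac{604}{\frac{67325}{13}} = \left(-604\right) \frac{13}{67325} = - \frac{7852}{67325}$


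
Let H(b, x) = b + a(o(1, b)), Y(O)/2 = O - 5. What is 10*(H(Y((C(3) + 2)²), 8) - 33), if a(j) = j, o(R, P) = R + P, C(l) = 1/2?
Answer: -270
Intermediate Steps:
C(l) = ½
o(R, P) = P + R
Y(O) = -10 + 2*O (Y(O) = 2*(O - 5) = 2*(-5 + O) = -10 + 2*O)
H(b, x) = 1 + 2*b (H(b, x) = b + (b + 1) = b + (1 + b) = 1 + 2*b)
10*(H(Y((C(3) + 2)²), 8) - 33) = 10*((1 + 2*(-10 + 2*(½ + 2)²)) - 33) = 10*((1 + 2*(-10 + 2*(5/2)²)) - 33) = 10*((1 + 2*(-10 + 2*(25/4))) - 33) = 10*((1 + 2*(-10 + 25/2)) - 33) = 10*((1 + 2*(5/2)) - 33) = 10*((1 + 5) - 33) = 10*(6 - 33) = 10*(-27) = -270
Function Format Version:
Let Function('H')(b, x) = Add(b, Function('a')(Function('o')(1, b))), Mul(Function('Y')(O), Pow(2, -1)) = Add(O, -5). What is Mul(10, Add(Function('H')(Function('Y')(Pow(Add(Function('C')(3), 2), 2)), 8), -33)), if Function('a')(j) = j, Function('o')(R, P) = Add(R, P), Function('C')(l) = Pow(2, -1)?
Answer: -270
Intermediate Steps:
Function('C')(l) = Rational(1, 2)
Function('o')(R, P) = Add(P, R)
Function('Y')(O) = Add(-10, Mul(2, O)) (Function('Y')(O) = Mul(2, Add(O, -5)) = Mul(2, Add(-5, O)) = Add(-10, Mul(2, O)))
Function('H')(b, x) = Add(1, Mul(2, b)) (Function('H')(b, x) = Add(b, Add(b, 1)) = Add(b, Add(1, b)) = Add(1, Mul(2, b)))
Mul(10, Add(Function('H')(Function('Y')(Pow(Add(Function('C')(3), 2), 2)), 8), -33)) = Mul(10, Add(Add(1, Mul(2, Add(-10, Mul(2, Pow(Add(Rational(1, 2), 2), 2))))), -33)) = Mul(10, Add(Add(1, Mul(2, Add(-10, Mul(2, Pow(Rational(5, 2), 2))))), -33)) = Mul(10, Add(Add(1, Mul(2, Add(-10, Mul(2, Rational(25, 4))))), -33)) = Mul(10, Add(Add(1, Mul(2, Add(-10, Rational(25, 2)))), -33)) = Mul(10, Add(Add(1, Mul(2, Rational(5, 2))), -33)) = Mul(10, Add(Add(1, 5), -33)) = Mul(10, Add(6, -33)) = Mul(10, -27) = -270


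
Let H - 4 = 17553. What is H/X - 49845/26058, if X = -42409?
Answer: -857125637/368364574 ≈ -2.3268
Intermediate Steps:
H = 17557 (H = 4 + 17553 = 17557)
H/X - 49845/26058 = 17557/(-42409) - 49845/26058 = 17557*(-1/42409) - 49845*1/26058 = -17557/42409 - 16615/8686 = -857125637/368364574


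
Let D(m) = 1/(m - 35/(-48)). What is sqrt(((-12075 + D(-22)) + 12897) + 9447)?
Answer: sqrt(10704777621)/1021 ≈ 101.34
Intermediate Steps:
D(m) = 1/(35/48 + m) (D(m) = 1/(m - 35*(-1/48)) = 1/(m + 35/48) = 1/(35/48 + m))
sqrt(((-12075 + D(-22)) + 12897) + 9447) = sqrt(((-12075 + 48/(35 + 48*(-22))) + 12897) + 9447) = sqrt(((-12075 + 48/(35 - 1056)) + 12897) + 9447) = sqrt(((-12075 + 48/(-1021)) + 12897) + 9447) = sqrt(((-12075 + 48*(-1/1021)) + 12897) + 9447) = sqrt(((-12075 - 48/1021) + 12897) + 9447) = sqrt((-12328623/1021 + 12897) + 9447) = sqrt(839214/1021 + 9447) = sqrt(10484601/1021) = sqrt(10704777621)/1021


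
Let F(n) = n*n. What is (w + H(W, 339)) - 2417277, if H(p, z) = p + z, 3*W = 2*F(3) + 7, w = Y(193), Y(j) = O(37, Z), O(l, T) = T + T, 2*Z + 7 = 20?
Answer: -7250750/3 ≈ -2.4169e+6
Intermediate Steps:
Z = 13/2 (Z = -7/2 + (½)*20 = -7/2 + 10 = 13/2 ≈ 6.5000)
O(l, T) = 2*T
Y(j) = 13 (Y(j) = 2*(13/2) = 13)
w = 13
F(n) = n²
W = 25/3 (W = (2*3² + 7)/3 = (2*9 + 7)/3 = (18 + 7)/3 = (⅓)*25 = 25/3 ≈ 8.3333)
(w + H(W, 339)) - 2417277 = (13 + (25/3 + 339)) - 2417277 = (13 + 1042/3) - 2417277 = 1081/3 - 2417277 = -7250750/3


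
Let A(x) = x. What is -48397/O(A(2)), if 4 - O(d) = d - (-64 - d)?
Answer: 48397/64 ≈ 756.20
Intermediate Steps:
O(d) = -60 - 2*d (O(d) = 4 - (d - (-64 - d)) = 4 - (d + (64 + d)) = 4 - (64 + 2*d) = 4 + (-64 - 2*d) = -60 - 2*d)
-48397/O(A(2)) = -48397/(-60 - 2*2) = -48397/(-60 - 4) = -48397/(-64) = -48397*(-1/64) = 48397/64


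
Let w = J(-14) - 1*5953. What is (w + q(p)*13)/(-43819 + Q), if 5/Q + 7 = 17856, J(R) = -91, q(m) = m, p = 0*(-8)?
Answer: 53939678/391062663 ≈ 0.13793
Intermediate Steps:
p = 0
Q = 5/17849 (Q = 5/(-7 + 17856) = 5/17849 ≈ 0.00028013)
w = -6044 (w = -91 - 1*5953 = -91 - 5953 = -6044)
(w + q(p)*13)/(-43819 + Q) = (-6044 + 0*13)/(-43819 + 5/17849) = (-6044 + 0)/(-782125326/17849) = -6044*(-17849/782125326) = 53939678/391062663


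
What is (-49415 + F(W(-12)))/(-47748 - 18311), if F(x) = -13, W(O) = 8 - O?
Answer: 49428/66059 ≈ 0.74824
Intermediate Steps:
(-49415 + F(W(-12)))/(-47748 - 18311) = (-49415 - 13)/(-47748 - 18311) = -49428/(-66059) = -49428*(-1/66059) = 49428/66059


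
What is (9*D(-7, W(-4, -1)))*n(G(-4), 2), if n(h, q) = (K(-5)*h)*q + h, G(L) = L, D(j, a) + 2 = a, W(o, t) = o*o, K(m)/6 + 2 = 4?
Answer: -12600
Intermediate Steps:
K(m) = 12 (K(m) = -12 + 6*4 = -12 + 24 = 12)
W(o, t) = o²
D(j, a) = -2 + a
n(h, q) = h + 12*h*q (n(h, q) = (12*h)*q + h = 12*h*q + h = h + 12*h*q)
(9*D(-7, W(-4, -1)))*n(G(-4), 2) = (9*(-2 + (-4)²))*(-4*(1 + 12*2)) = (9*(-2 + 16))*(-4*(1 + 24)) = (9*14)*(-4*25) = 126*(-100) = -12600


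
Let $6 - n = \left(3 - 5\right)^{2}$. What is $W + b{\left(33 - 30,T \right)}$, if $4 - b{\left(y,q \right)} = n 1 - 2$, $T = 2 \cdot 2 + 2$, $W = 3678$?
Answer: $3682$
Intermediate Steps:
$n = 2$ ($n = 6 - \left(3 - 5\right)^{2} = 6 - \left(-2\right)^{2} = 6 - 4 = 2$)
$T = 6$ ($T = 4 + 2 = 6$)
$b{\left(y,q \right)} = 4$ ($b{\left(y,q \right)} = 4 - \left(2 \cdot 1 - 2\right) = 4 - \left(2 - 2\right) = 4 - 0 = 4 + 0 = 4$)
$W + b{\left(33 - 30,T \right)} = 3678 + 4 = 3682$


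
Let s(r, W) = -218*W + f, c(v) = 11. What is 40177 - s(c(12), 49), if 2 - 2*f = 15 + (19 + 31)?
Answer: 101781/2 ≈ 50891.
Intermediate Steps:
f = -63/2 (f = 1 - (15 + (19 + 31))/2 = 1 - (15 + 50)/2 = 1 - ½*65 = 1 - 65/2 = -63/2 ≈ -31.500)
s(r, W) = -63/2 - 218*W (s(r, W) = -218*W - 63/2 = -63/2 - 218*W)
40177 - s(c(12), 49) = 40177 - (-63/2 - 218*49) = 40177 - (-63/2 - 10682) = 40177 - 1*(-21427/2) = 40177 + 21427/2 = 101781/2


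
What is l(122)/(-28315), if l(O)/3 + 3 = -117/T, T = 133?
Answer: 1548/3765895 ≈ 0.00041106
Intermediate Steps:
l(O) = -1548/133 (l(O) = -9 + 3*(-117/133) = -9 - 351/133 = -1548/133)
l(122)/(-28315) = -1548/133/(-28315) = -1548/133*(-1/28315) = 1548/3765895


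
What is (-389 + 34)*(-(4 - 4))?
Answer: 0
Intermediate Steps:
(-389 + 34)*(-(4 - 4)) = -(-355)*0 = -355*0 = 0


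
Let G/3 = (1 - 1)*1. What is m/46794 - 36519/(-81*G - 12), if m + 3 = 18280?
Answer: 284848235/93588 ≈ 3043.6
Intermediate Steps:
m = 18277 (m = -3 + 18280 = 18277)
G = 0 (G = 3*((1 - 1)*1) = 3*(0*1) = 3*0 = 0)
m/46794 - 36519/(-81*G - 12) = 18277/46794 - 36519/(-81*0 - 12) = 18277*(1/46794) - 36519/(0 - 12) = 18277/46794 - 36519/(-12) = 18277/46794 - 36519*(-1/12) = 18277/46794 + 12173/4 = 284848235/93588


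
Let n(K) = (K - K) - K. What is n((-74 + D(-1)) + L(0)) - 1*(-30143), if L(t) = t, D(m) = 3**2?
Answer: 30208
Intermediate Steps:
D(m) = 9
n(K) = -K (n(K) = 0 - K = -K)
n((-74 + D(-1)) + L(0)) - 1*(-30143) = -((-74 + 9) + 0) - 1*(-30143) = -(-65 + 0) + 30143 = -1*(-65) + 30143 = 65 + 30143 = 30208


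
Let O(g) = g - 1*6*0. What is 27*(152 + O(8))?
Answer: 4320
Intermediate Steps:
O(g) = g (O(g) = g - 6*0 = g + 0 = g)
27*(152 + O(8)) = 27*(152 + 8) = 27*160 = 4320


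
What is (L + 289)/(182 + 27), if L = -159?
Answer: 130/209 ≈ 0.62201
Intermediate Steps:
(L + 289)/(182 + 27) = (-159 + 289)/(182 + 27) = 130/209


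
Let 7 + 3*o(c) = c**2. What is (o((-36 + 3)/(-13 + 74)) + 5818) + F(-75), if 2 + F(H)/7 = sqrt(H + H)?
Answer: 64765094/11163 + 35*I*sqrt(6) ≈ 5801.8 + 85.732*I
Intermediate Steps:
F(H) = -14 + 7*sqrt(2)*sqrt(H) (F(H) = -14 + 7*sqrt(H + H) = -14 + 7*sqrt(2*H) = -14 + 7*(sqrt(2)*sqrt(H)) = -14 + 7*sqrt(2)*sqrt(H))
o(c) = -7/3 + c**2/3
(o((-36 + 3)/(-13 + 74)) + 5818) + F(-75) = ((-7/3 + ((-36 + 3)/(-13 + 74))**2/3) + 5818) + (-14 + 7*sqrt(2)*sqrt(-75)) = ((-7/3 + (-33/61)**2/3) + 5818) + (-14 + 7*sqrt(2)*(5*I*sqrt(3))) = ((-7/3 + (-33*1/61)**2/3) + 5818) + (-14 + 35*I*sqrt(6)) = ((-7/3 + (-33/61)**2/3) + 5818) + (-14 + 35*I*sqrt(6)) = ((-7/3 + (1/3)*(1089/3721)) + 5818) + (-14 + 35*I*sqrt(6)) = ((-7/3 + 363/3721) + 5818) + (-14 + 35*I*sqrt(6)) = (-24958/11163 + 5818) + (-14 + 35*I*sqrt(6)) = 64921376/11163 + (-14 + 35*I*sqrt(6)) = 64765094/11163 + 35*I*sqrt(6)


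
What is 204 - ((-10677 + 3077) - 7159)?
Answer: 14963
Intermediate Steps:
204 - ((-10677 + 3077) - 7159) = 204 - (-7600 - 7159) = 204 - 1*(-14759) = 204 + 14759 = 14963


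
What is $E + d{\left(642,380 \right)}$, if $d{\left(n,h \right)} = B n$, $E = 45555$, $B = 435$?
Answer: $324825$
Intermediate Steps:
$d{\left(n,h \right)} = 435 n$
$E + d{\left(642,380 \right)} = 45555 + 435 \cdot 642 = 45555 + 279270 = 324825$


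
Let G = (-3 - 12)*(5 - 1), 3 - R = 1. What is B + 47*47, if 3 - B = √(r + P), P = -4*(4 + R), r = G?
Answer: 2212 - 2*I*√21 ≈ 2212.0 - 9.1651*I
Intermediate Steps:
R = 2 (R = 3 - 1*1 = 3 - 1 = 2)
G = -60 (G = -15*4 = -60)
r = -60
P = -24 (P = -4*(4 + 2) = -4*6 = -24)
B = 3 - 2*I*√21 (B = 3 - √(-60 - 24) = 3 - √(-84) = 3 - 2*I*√21 ≈ 3.0 - 9.1651*I)
B + 47*47 = (3 - 2*I*√21) + 47*47 = (3 - 2*I*√21) + 2209 = 2212 - 2*I*√21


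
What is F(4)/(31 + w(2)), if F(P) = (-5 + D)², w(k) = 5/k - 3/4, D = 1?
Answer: 64/131 ≈ 0.48855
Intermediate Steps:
w(k) = -¾ + 5/k (w(k) = 5/k - 3*¼ = 5/k - ¾ = -¾ + 5/k)
F(P) = 16 (F(P) = (-5 + 1)² = (-4)² = 16)
F(4)/(31 + w(2)) = 16/(31 + (-¾ + 5/2)) = 16/(31 + 7/4) = 16/(131/4) = 16*(4/131) = 64/131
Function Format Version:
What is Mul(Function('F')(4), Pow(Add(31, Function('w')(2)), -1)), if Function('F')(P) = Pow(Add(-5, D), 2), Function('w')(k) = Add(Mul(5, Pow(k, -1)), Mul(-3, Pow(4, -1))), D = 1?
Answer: Rational(64, 131) ≈ 0.48855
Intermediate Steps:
Function('w')(k) = Add(Rational(-3, 4), Mul(5, Pow(k, -1))) (Function('w')(k) = Add(Mul(5, Pow(k, -1)), Mul(-3, Rational(1, 4))) = Add(Mul(5, Pow(k, -1)), Rational(-3, 4)) = Add(Rational(-3, 4), Mul(5, Pow(k, -1))))
Function('F')(P) = 16 (Function('F')(P) = Pow(Add(-5, 1), 2) = Pow(-4, 2) = 16)
Mul(Function('F')(4), Pow(Add(31, Function('w')(2)), -1)) = Mul(16, Pow(Add(31, Add(Rational(-3, 4), Mul(5, Pow(2, -1)))), -1)) = Mul(16, Pow(Add(31, Add(Rational(-3, 4), Mul(5, Rational(1, 2)))), -1)) = Mul(16, Pow(Add(31, Add(Rational(-3, 4), Rational(5, 2))), -1)) = Mul(16, Pow(Add(31, Rational(7, 4)), -1)) = Mul(16, Pow(Rational(131, 4), -1)) = Mul(16, Rational(4, 131)) = Rational(64, 131)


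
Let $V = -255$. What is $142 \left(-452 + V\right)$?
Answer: $-100394$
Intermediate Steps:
$142 \left(-452 + V\right) = 142 \left(-452 - 255\right) = 142 \left(-707\right) = -100394$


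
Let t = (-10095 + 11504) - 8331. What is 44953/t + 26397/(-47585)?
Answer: -2321808539/329383370 ≈ -7.0490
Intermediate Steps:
t = -6922 (t = 1409 - 8331 = -6922)
44953/t + 26397/(-47585) = 44953/(-6922) + 26397/(-47585) = 44953*(-1/6922) + 26397*(-1/47585) = -44953/6922 - 26397/47585 = -2321808539/329383370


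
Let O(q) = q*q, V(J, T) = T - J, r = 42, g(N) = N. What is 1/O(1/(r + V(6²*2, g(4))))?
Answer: 676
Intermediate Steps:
O(q) = q²
1/O(1/(r + V(6²*2, g(4)))) = 1/((1/(42 + (4 - 6²*2)))²) = 1/((1/(42 + (4 - 36*2)))²) = 1/((1/(42 + (4 - 1*72)))²) = 1/((1/(42 + (4 - 72)))²) = 1/((1/(42 - 68))²) = 1/((1/(-26))²) = 1/((-1/26)²) = 1/(1/676) = 676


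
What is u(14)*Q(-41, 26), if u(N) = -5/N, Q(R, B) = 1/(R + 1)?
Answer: 1/112 ≈ 0.0089286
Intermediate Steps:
Q(R, B) = 1/(1 + R)
u(14)*Q(-41, 26) = (-5/14)/(1 - 41) = -5*1/14/(-40) = -5/14*(-1/40) = 1/112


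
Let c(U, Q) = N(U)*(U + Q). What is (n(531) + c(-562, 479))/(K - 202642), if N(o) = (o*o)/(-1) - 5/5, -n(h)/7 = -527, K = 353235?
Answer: 26218824/150593 ≈ 174.10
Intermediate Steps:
n(h) = 3689 (n(h) = -7*(-527) = 3689)
N(o) = -1 - o² (N(o) = o²*(-1) - 5*⅕ = -o² - 1 = -1 - o²)
c(U, Q) = (-1 - U²)*(Q + U) (c(U, Q) = (-1 - U²)*(U + Q) = (-1 - U²)*(Q + U))
(n(531) + c(-562, 479))/(K - 202642) = (3689 - (1 + (-562)²)*(479 - 562))/(353235 - 202642) = (3689 - 1*(1 + 315844)*(-83))/150593 = (3689 - 1*315845*(-83))*(1/150593) = (3689 + 26215135)*(1/150593) = 26218824*(1/150593) = 26218824/150593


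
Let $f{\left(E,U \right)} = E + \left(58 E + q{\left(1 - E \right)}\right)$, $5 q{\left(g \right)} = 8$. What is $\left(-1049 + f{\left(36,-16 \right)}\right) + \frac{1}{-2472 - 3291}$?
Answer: $\frac{31022224}{28815} \approx 1076.6$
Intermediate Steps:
$q{\left(g \right)} = \frac{8}{5}$ ($q{\left(g \right)} = \frac{1}{5} \cdot 8 = \frac{8}{5}$)
$f{\left(E,U \right)} = \frac{8}{5} + 59 E$ ($f{\left(E,U \right)} = E + \left(58 E + \frac{8}{5}\right) = E + \left(\frac{8}{5} + 58 E\right) = \frac{8}{5} + 59 E$)
$\left(-1049 + f{\left(36,-16 \right)}\right) + \frac{1}{-2472 - 3291} = \left(-1049 + \left(\frac{8}{5} + 59 \cdot 36\right)\right) + \frac{1}{-2472 - 3291} = \left(-1049 + \left(\frac{8}{5} + 2124\right)\right) + \frac{1}{-5763} = \left(-1049 + \frac{10628}{5}\right) - \frac{1}{5763} = \frac{5383}{5} - \frac{1}{5763} = \frac{31022224}{28815}$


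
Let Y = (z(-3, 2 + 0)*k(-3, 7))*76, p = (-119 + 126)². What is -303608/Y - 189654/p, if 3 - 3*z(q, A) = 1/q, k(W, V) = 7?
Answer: -20408043/4655 ≈ -4384.1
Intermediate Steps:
z(q, A) = 1 - 1/(3*q)
p = 49 (p = 7² = 49)
Y = 5320/9 (Y = (((-⅓ - 3)/(-3))*7)*76 = (-⅓*(-10/3)*7)*76 = ((10/9)*7)*76 = (70/9)*76 = 5320/9 ≈ 591.11)
-303608/Y - 189654/p = -303608/5320/9 - 189654/49 = -303608*9/5320 - 189654*1/49 = -341559/665 - 189654/49 = -20408043/4655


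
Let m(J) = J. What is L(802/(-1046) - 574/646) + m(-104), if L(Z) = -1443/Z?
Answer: 71561217/93208 ≈ 767.76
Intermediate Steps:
L(802/(-1046) - 574/646) + m(-104) = -1443/(802/(-1046) - 574/646) - 104 = -1443/(802*(-1/1046) - 574*1/646) - 104 = -1443/(-401/523 - 287/323) - 104 = -1443/(-279624/168929) - 104 = -1443*(-168929/279624) - 104 = 81254849/93208 - 104 = 71561217/93208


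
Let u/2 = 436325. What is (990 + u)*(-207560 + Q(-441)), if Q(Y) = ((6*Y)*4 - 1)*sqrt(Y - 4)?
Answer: -181332718400 - 9247479400*I*sqrt(445) ≈ -1.8133e+11 - 1.9508e+11*I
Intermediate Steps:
u = 872650 (u = 2*436325 = 872650)
Q(Y) = sqrt(-4 + Y)*(-1 + 24*Y) (Q(Y) = (24*Y - 1)*sqrt(-4 + Y) = (-1 + 24*Y)*sqrt(-4 + Y) = sqrt(-4 + Y)*(-1 + 24*Y))
(990 + u)*(-207560 + Q(-441)) = (990 + 872650)*(-207560 + sqrt(-4 - 441)*(-1 + 24*(-441))) = 873640*(-207560 + sqrt(-445)*(-1 - 10584)) = 873640*(-207560 + (I*sqrt(445))*(-10585)) = 873640*(-207560 - 10585*I*sqrt(445)) = -181332718400 - 9247479400*I*sqrt(445)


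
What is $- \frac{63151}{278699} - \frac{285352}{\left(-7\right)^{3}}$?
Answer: $\frac{79505656255}{95593757} \approx 831.7$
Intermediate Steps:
$- \frac{63151}{278699} - \frac{285352}{\left(-7\right)^{3}} = \left(-63151\right) \frac{1}{278699} - \frac{285352}{-343} = - \frac{63151}{278699} - - \frac{285352}{343} = - \frac{63151}{278699} + \frac{285352}{343} = \frac{79505656255}{95593757}$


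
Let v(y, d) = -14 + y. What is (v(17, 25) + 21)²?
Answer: 576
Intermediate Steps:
(v(17, 25) + 21)² = ((-14 + 17) + 21)² = (3 + 21)² = 24² = 576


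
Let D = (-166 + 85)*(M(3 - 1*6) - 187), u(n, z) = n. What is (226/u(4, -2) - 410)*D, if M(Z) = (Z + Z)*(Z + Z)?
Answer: -8647317/2 ≈ -4.3237e+6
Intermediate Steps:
M(Z) = 4*Z**2 (M(Z) = (2*Z)*(2*Z) = 4*Z**2)
D = 12231 (D = (-166 + 85)*(4*(3 - 1*6)**2 - 187) = -81*(4*(3 - 6)**2 - 187) = -81*(4*(-3)**2 - 187) = -81*(4*9 - 187) = -81*(36 - 187) = -81*(-151) = 12231)
(226/u(4, -2) - 410)*D = (226/4 - 410)*12231 = (226*(1/4) - 410)*12231 = (113/2 - 410)*12231 = -707/2*12231 = -8647317/2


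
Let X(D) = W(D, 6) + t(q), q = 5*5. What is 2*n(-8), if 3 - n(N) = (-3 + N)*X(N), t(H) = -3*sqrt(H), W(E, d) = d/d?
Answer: -302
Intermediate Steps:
W(E, d) = 1
q = 25
X(D) = -14 (X(D) = 1 - 3*sqrt(25) = 1 - 3*5 = 1 - 15 = -14)
n(N) = -39 + 14*N (n(N) = 3 - (-3 + N)*(-14) = 3 - (42 - 14*N) = 3 + (-42 + 14*N) = -39 + 14*N)
2*n(-8) = 2*(-39 + 14*(-8)) = 2*(-39 - 112) = 2*(-151) = -302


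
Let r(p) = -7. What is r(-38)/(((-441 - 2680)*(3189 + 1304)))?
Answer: 7/14022653 ≈ 4.9919e-7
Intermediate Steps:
r(-38)/(((-441 - 2680)*(3189 + 1304))) = -7*1/((-441 - 2680)*(3189 + 1304)) = -7/((-3121*4493)) = -7/(-14022653) = -7*(-1/14022653) = 7/14022653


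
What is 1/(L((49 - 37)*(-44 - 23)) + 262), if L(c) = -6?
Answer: 1/256 ≈ 0.0039063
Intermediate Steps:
1/(L((49 - 37)*(-44 - 23)) + 262) = 1/(-6 + 262) = 1/256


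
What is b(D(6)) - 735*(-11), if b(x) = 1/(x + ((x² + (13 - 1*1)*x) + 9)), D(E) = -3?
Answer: 169784/21 ≈ 8085.0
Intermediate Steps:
b(x) = 1/(9 + x² + 13*x) (b(x) = 1/(x + ((x² + (13 - 1)*x) + 9)) = 1/(x + ((x² + 12*x) + 9)) = 1/(x + (9 + x² + 12*x)) = 1/(9 + x² + 13*x))
b(D(6)) - 735*(-11) = 1/(9 + (-3)² + 13*(-3)) - 735*(-11) = 1/(9 + 9 - 39) - 1*(-8085) = 1/(-21) + 8085 = -1/21 + 8085 = 169784/21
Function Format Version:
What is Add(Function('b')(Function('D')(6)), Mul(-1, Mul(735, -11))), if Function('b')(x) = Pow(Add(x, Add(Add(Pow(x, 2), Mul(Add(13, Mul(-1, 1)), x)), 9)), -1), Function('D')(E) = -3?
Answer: Rational(169784, 21) ≈ 8085.0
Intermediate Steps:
Function('b')(x) = Pow(Add(9, Pow(x, 2), Mul(13, x)), -1) (Function('b')(x) = Pow(Add(x, Add(Add(Pow(x, 2), Mul(Add(13, -1), x)), 9)), -1) = Pow(Add(x, Add(Add(Pow(x, 2), Mul(12, x)), 9)), -1) = Pow(Add(x, Add(9, Pow(x, 2), Mul(12, x))), -1) = Pow(Add(9, Pow(x, 2), Mul(13, x)), -1))
Add(Function('b')(Function('D')(6)), Mul(-1, Mul(735, -11))) = Add(Pow(Add(9, Pow(-3, 2), Mul(13, -3)), -1), Mul(-1, Mul(735, -11))) = Add(Pow(Add(9, 9, -39), -1), Mul(-1, -8085)) = Add(Pow(-21, -1), 8085) = Add(Rational(-1, 21), 8085) = Rational(169784, 21)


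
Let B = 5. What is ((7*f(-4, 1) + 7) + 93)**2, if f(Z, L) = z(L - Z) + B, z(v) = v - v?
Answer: 18225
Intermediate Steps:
z(v) = 0
f(Z, L) = 5 (f(Z, L) = 0 + 5 = 5)
((7*f(-4, 1) + 7) + 93)**2 = ((7*5 + 7) + 93)**2 = ((35 + 7) + 93)**2 = (42 + 93)**2 = 135**2 = 18225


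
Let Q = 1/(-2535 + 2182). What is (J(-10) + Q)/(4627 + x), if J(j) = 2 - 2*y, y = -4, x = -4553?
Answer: 3529/26122 ≈ 0.13510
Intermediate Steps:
Q = -1/353 (Q = 1/(-353) = -1/353 ≈ -0.0028329)
J(j) = 10 (J(j) = 2 - 2*(-4) = 2 + 8 = 10)
(J(-10) + Q)/(4627 + x) = (10 - 1/353)/(4627 - 4553) = (3529/353)/74 = (3529/353)*(1/74) = 3529/26122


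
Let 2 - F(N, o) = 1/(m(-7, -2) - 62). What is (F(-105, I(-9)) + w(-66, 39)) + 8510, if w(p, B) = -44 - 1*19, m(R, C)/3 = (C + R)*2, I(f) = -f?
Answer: 980085/116 ≈ 8449.0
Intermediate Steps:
m(R, C) = 6*C + 6*R (m(R, C) = 3*((C + R)*2) = 3*(2*C + 2*R) = 6*C + 6*R)
w(p, B) = -63 (w(p, B) = -44 - 19 = -63)
F(N, o) = 233/116 (F(N, o) = 2 - 1/((6*(-2) + 6*(-7)) - 62) = 2 - 1/((-12 - 42) - 62) = 2 - 1/(-54 - 62) = 2 - 1/(-116) = 2 - 1*(-1/116) = 2 + 1/116 = 233/116)
(F(-105, I(-9)) + w(-66, 39)) + 8510 = (233/116 - 63) + 8510 = -7075/116 + 8510 = 980085/116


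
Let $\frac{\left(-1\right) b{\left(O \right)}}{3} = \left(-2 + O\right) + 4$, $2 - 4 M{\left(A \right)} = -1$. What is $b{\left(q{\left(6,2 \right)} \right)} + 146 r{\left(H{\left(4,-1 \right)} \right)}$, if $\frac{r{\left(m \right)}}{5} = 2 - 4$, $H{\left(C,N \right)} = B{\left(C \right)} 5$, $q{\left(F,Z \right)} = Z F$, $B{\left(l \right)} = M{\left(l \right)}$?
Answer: $-1502$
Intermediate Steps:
$M{\left(A \right)} = \frac{3}{4}$ ($M{\left(A \right)} = \frac{1}{2} - - \frac{1}{4} = \frac{1}{2} + \frac{1}{4} = \frac{3}{4}$)
$B{\left(l \right)} = \frac{3}{4}$
$q{\left(F,Z \right)} = F Z$
$H{\left(C,N \right)} = \frac{15}{4}$ ($H{\left(C,N \right)} = \frac{3}{4} \cdot 5 = \frac{15}{4}$)
$b{\left(O \right)} = -6 - 3 O$ ($b{\left(O \right)} = - 3 \left(\left(-2 + O\right) + 4\right) = - 3 \left(2 + O\right) = -6 - 3 O$)
$r{\left(m \right)} = -10$ ($r{\left(m \right)} = 5 \left(2 - 4\right) = 5 \left(-2\right) = -10$)
$b{\left(q{\left(6,2 \right)} \right)} + 146 r{\left(H{\left(4,-1 \right)} \right)} = \left(-6 - 3 \cdot 6 \cdot 2\right) + 146 \left(-10\right) = \left(-6 - 36\right) - 1460 = -42 - 1460 = -1502$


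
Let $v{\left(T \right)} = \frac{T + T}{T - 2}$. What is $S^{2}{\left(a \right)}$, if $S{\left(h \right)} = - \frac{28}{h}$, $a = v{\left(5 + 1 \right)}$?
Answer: $\frac{784}{9} \approx 87.111$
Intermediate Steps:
$v{\left(T \right)} = \frac{2 T}{-2 + T}$
$a = 3$ ($a = \frac{2 \left(5 + 1\right)}{-2 + \left(5 + 1\right)} = 2 \cdot 6 \frac{1}{-2 + 6} = 2 \cdot 6 \cdot \frac{1}{4} = 3$)
$S^{2}{\left(a \right)} = \left(- \frac{28}{3}\right)^{2} = \frac{784}{9}$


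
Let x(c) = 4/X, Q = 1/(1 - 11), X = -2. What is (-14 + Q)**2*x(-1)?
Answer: -19881/50 ≈ -397.62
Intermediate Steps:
Q = -1/10 (Q = 1/(-10) = -1/10 ≈ -0.10000)
x(c) = -2 (x(c) = 4/(-2) = 4*(-1/2) = -2)
(-14 + Q)**2*x(-1) = (-14 - 1/10)**2*(-2) = (-141/10)**2*(-2) = (19881/100)*(-2) = -19881/50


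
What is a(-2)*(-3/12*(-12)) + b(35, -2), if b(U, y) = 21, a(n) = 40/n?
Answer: -39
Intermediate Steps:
a(-2)*(-3/12*(-12)) + b(35, -2) = (40/(-2))*(-3/12*(-12)) + 21 = (40*(-1/2))*(-3*1/12*(-12)) + 21 = -(-5)*(-12) + 21 = -20*3 + 21 = -60 + 21 = -39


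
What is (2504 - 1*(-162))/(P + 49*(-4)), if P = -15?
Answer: -2666/211 ≈ -12.635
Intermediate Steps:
(2504 - 1*(-162))/(P + 49*(-4)) = (2504 - 1*(-162))/(-15 + 49*(-4)) = (2504 + 162)/(-15 - 196) = 2666/(-211) = 2666*(-1/211) = -2666/211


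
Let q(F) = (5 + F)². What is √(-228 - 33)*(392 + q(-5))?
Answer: 1176*I*√29 ≈ 6333.0*I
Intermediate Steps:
√(-228 - 33)*(392 + q(-5)) = √(-228 - 33)*(392 + (5 - 5)²) = √(-261)*(392 + 0²) = (3*I*√29)*(392 + 0) = (3*I*√29)*392 = 1176*I*√29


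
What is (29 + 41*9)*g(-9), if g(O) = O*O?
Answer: 32238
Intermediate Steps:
g(O) = O²
(29 + 41*9)*g(-9) = (29 + 41*9)*(-9)² = (29 + 369)*81 = 398*81 = 32238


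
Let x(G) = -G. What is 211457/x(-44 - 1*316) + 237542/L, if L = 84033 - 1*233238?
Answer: 2097661771/3580920 ≈ 585.79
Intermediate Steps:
L = -149205 (L = 84033 - 233238 = -149205)
211457/x(-44 - 1*316) + 237542/L = 211457/((-(-44 - 1*316))) + 237542/(-149205) = 211457/((-(-44 - 316))) + 237542*(-1/149205) = 211457/((-1*(-360))) - 237542/149205 = 211457/360 - 237542/149205 = 2097661771/3580920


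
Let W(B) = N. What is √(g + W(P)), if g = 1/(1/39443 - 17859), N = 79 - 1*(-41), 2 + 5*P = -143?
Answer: √14885903680182624518/352206268 ≈ 10.954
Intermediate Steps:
P = -29 (P = -⅖ + (⅕)*(-143) = -⅖ - 143/5 = -29)
N = 120 (N = 79 + 41 = 120)
W(B) = 120
g = -39443/704412536 (g = 1/(1/39443 - 17859) = 1/(-704412536/39443) = -39443/704412536 ≈ -5.5994e-5)
√(g + W(P)) = √(-39443/704412536 + 120) = √(84529464877/704412536) = √14885903680182624518/352206268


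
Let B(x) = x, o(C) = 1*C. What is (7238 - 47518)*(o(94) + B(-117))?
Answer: 926440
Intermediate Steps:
o(C) = C
(7238 - 47518)*(o(94) + B(-117)) = (7238 - 47518)*(94 - 117) = -40280*(-23) = 926440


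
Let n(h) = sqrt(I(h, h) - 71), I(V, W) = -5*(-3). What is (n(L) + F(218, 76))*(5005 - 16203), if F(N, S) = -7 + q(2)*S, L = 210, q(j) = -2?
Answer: 1780482 - 22396*I*sqrt(14) ≈ 1.7805e+6 - 83798.0*I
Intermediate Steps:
I(V, W) = 15
F(N, S) = -7 - 2*S
n(h) = 2*I*sqrt(14) (n(h) = sqrt(15 - 71) = sqrt(-56) = 2*I*sqrt(14))
(n(L) + F(218, 76))*(5005 - 16203) = (2*I*sqrt(14) + (-7 - 2*76))*(5005 - 16203) = (2*I*sqrt(14) + (-7 - 152))*(-11198) = (2*I*sqrt(14) - 159)*(-11198) = (-159 + 2*I*sqrt(14))*(-11198) = 1780482 - 22396*I*sqrt(14)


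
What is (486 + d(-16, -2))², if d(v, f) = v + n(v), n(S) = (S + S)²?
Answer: 2232036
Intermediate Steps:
n(S) = 4*S² (n(S) = (2*S)² = 4*S²)
d(v, f) = v + 4*v²
(486 + d(-16, -2))² = (486 - 16*(1 + 4*(-16)))² = (486 - 16*(1 - 64))² = (486 - 16*(-63))² = (486 + 1008)² = 1494² = 2232036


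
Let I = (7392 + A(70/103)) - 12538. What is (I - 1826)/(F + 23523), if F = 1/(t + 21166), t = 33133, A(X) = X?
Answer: -19494589877/65779681967 ≈ -0.29636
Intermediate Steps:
F = 1/54299 (F = 1/(33133 + 21166) = 1/54299 ≈ 1.8417e-5)
I = -529968/103 (I = (7392 + 70/103) - 12538 = 761446/103 - 12538 = -529968/103 ≈ -5145.3)
(I - 1826)/(F + 23523) = (-529968/103 - 1826)/(1/54299 + 23523) = -718046/(103*1277275378/54299) = -718046/103*54299/1277275378 = -19494589877/65779681967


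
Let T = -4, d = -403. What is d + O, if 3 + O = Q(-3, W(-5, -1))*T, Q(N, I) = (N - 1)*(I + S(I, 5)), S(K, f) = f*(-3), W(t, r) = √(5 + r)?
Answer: -614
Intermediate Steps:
S(K, f) = -3*f
Q(N, I) = (-1 + N)*(-15 + I) (Q(N, I) = (N - 1)*(I - 3*5) = (-1 + N)*(I - 15) = (-1 + N)*(-15 + I))
O = -211 (O = -3 + (15 - √(5 - 1) - 15*(-3) + √(5 - 1)*(-3))*(-4) = -3 + (15 - √4 + 45 + √4*(-3))*(-4) = -3 + (15 - 1*2 + 45 + 2*(-3))*(-4) = -3 + (15 - 2 + 45 - 6)*(-4) = -3 + 52*(-4) = -3 - 208 = -211)
d + O = -403 - 211 = -614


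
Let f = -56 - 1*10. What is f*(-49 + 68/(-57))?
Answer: 62942/19 ≈ 3312.7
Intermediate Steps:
f = -66 (f = -56 - 10 = -66)
f*(-49 + 68/(-57)) = -66*(-49 + 68/(-57)) = -66*(-49 + 68*(-1/57)) = -66*(-49 - 68/57) = -66*(-2861/57) = 62942/19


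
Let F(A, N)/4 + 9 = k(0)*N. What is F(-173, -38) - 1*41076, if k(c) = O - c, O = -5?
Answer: -40352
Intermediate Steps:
k(c) = -5 - c
F(A, N) = -36 - 20*N (F(A, N) = -36 + 4*((-5 - 1*0)*N) = -36 + 4*((-5 + 0)*N) = -36 + 4*(-5*N) = -36 - 20*N)
F(-173, -38) - 1*41076 = (-36 - 20*(-38)) - 1*41076 = (-36 + 760) - 41076 = 724 - 41076 = -40352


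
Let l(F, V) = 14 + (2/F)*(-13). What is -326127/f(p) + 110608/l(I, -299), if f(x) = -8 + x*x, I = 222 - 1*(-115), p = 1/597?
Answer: 162913390885343/3344540883 ≈ 48710.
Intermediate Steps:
p = 1/597 ≈ 0.0016750
I = 337 (I = 222 + 115 = 337)
l(F, V) = 14 - 26/F
f(x) = -8 + x²
-326127/f(p) + 110608/l(I, -299) = -326127/(-8 + (1/597)²) + 110608/(14 - 26/337) = -326127/(-8 + 1/356409) + 110608/(14 - 26*1/337) = -326127/(-2851271/356409) + 110608/(14 - 26/337) = -326127*(-356409/2851271) + 110608/(4692/337) = 116234597943/2851271 + 110608*(337/4692) = 116234597943/2851271 + 9318724/1173 = 162913390885343/3344540883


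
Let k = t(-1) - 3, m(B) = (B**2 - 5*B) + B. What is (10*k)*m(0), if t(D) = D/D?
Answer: 0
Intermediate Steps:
t(D) = 1
m(B) = B**2 - 4*B
k = -2 (k = 1 - 3 = -2)
(10*k)*m(0) = (10*(-2))*(0*(-4 + 0)) = -0*(-4) = -20*0 = 0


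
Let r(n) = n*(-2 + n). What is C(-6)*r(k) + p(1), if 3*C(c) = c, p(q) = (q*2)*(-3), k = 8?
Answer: -102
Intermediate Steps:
p(q) = -6*q (p(q) = (2*q)*(-3) = -6*q)
C(c) = c/3
C(-6)*r(k) + p(1) = ((1/3)*(-6))*(8*(-2 + 8)) - 6*1 = -16*6 - 6 = -2*48 - 6 = -96 - 6 = -102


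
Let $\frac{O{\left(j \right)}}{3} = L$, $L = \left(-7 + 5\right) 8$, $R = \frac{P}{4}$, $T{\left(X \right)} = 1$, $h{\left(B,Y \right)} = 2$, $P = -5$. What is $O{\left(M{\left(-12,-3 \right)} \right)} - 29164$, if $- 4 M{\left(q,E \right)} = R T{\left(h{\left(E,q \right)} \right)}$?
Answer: $-29212$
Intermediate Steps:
$R = - \frac{5}{4} \approx -1.25$
$M{\left(q,E \right)} = \frac{5}{16}$ ($M{\left(q,E \right)} = - \frac{\left(- \frac{5}{4}\right) 1}{4} = \left(- \frac{1}{4}\right) \left(- \frac{5}{4}\right) = \frac{5}{16}$)
$L = -16$ ($L = \left(-2\right) 8 = -16$)
$O{\left(j \right)} = -48$ ($O{\left(j \right)} = 3 \left(-16\right) = -48$)
$O{\left(M{\left(-12,-3 \right)} \right)} - 29164 = -48 - 29164 = -29212$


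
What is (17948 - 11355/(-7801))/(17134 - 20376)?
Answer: -140023703/25290842 ≈ -5.5365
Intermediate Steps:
(17948 - 11355/(-7801))/(17134 - 20376) = (17948 - 11355*(-1/7801))/(-3242) = (17948 + 11355/7801)*(-1/3242) = (140023703/7801)*(-1/3242) = -140023703/25290842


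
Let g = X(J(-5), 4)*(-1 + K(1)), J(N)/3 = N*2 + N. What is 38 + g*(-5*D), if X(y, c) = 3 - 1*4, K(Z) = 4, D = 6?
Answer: 128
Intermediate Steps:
J(N) = 9*N (J(N) = 3*(N*2 + N) = 3*(2*N + N) = 3*(3*N) = 9*N)
X(y, c) = -1 (X(y, c) = 3 - 4 = -1)
g = -3 (g = -(-1 + 4) = -1*3 = -3)
38 + g*(-5*D) = 38 - (-15)*6 = 38 - 3*(-30) = 38 + 90 = 128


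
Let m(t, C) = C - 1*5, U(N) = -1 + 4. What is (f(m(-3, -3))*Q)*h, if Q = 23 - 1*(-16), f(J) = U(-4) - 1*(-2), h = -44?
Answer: -8580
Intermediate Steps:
U(N) = 3
m(t, C) = -5 + C (m(t, C) = C - 5 = -5 + C)
f(J) = 5 (f(J) = 3 - 1*(-2) = 3 + 2 = 5)
Q = 39 (Q = 23 + 16 = 39)
(f(m(-3, -3))*Q)*h = (5*39)*(-44) = 195*(-44) = -8580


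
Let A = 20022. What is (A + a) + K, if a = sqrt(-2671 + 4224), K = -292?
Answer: 19730 + sqrt(1553) ≈ 19769.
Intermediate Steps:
a = sqrt(1553) ≈ 39.408
(A + a) + K = (20022 + sqrt(1553)) - 292 = 19730 + sqrt(1553)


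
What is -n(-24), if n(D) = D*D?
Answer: -576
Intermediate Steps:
n(D) = D²
-n(-24) = -1*(-24)² = -1*576 = -576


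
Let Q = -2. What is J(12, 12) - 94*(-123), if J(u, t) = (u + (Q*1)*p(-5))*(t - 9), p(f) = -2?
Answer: 11610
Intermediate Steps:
J(u, t) = (-9 + t)*(4 + u) (J(u, t) = (u - 2*1*(-2))*(t - 9) = (u - 2*(-2))*(-9 + t) = (u + 4)*(-9 + t) = (4 + u)*(-9 + t) = (-9 + t)*(4 + u))
J(12, 12) - 94*(-123) = (-36 - 9*12 + 4*12 + 12*12) - 94*(-123) = (-36 - 108 + 48 + 144) + 11562 = 48 + 11562 = 11610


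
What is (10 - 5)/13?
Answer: 5/13 ≈ 0.38462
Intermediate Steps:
(10 - 5)/13 = (1/13)*5 = 5/13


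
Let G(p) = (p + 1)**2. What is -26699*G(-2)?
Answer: -26699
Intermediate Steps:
G(p) = (1 + p)**2
-26699*G(-2) = -26699*(1 - 2)**2 = -26699*(-1)**2 = -26699*1 = -26699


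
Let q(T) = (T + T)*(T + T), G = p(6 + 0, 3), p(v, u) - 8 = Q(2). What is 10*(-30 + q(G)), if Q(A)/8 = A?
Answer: 22740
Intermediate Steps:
Q(A) = 8*A
p(v, u) = 24 (p(v, u) = 8 + 8*2 = 8 + 16 = 24)
G = 24
q(T) = 4*T² (q(T) = (2*T)*(2*T) = 4*T²)
10*(-30 + q(G)) = 10*(-30 + 4*24²) = 10*(-30 + 4*576) = 10*(-30 + 2304) = 10*2274 = 22740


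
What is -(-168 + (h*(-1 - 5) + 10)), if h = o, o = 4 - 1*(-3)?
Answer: 200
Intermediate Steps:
o = 7 (o = 4 + 3 = 7)
h = 7
-(-168 + (h*(-1 - 5) + 10)) = -(-168 + (7*(-1 - 5) + 10)) = -(-168 + (7*(-6) + 10)) = -(-168 + (-42 + 10)) = -(-168 - 32) = -1*(-200) = 200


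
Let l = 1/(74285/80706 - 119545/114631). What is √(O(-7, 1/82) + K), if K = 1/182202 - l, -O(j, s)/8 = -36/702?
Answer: √6860121346012177355010454144290/894262851849770 ≈ 2.9289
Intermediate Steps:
l = -9251409486/1132634935 (l = 1/(74285*(1/80706) - 119545*1/114631) = 1/(74285/80706 - 119545/114631) = 1/(-1132634935/9251409486) = -9251409486/1132634935 ≈ -8.1680)
O(j, s) = 16/39 (O(j, s) = -(-288)/702 = -8*(-2/39) = 16/39)
K = 1685626443803107/206368350426870 (K = 1/182202 - 1*(-9251409486/1132634935) = 1/182202 + 9251409486/1132634935 = 1685626443803107/206368350426870 ≈ 8.1680)
√(O(-7, 1/82) + K) = √(16/39 + 1685626443803107/206368350426870) = √(7671258323905677/894262851849770) = √6860121346012177355010454144290/894262851849770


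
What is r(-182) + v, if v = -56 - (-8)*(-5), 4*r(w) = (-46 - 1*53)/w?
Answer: -69789/728 ≈ -95.864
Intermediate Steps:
r(w) = -99/(4*w) (r(w) = ((-46 - 1*53)/w)/4 = ((-46 - 53)/w)/4 = (-99/w)/4 = -99/(4*w))
v = -96 (v = -56 - 4*10 = -56 - 40 = -96)
r(-182) + v = -99/4/(-182) - 96 = -99/4*(-1/182) - 96 = 99/728 - 96 = -69789/728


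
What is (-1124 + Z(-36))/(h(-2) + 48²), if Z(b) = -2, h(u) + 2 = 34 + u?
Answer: -563/1167 ≈ -0.48243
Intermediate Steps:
h(u) = 32 + u (h(u) = -2 + (34 + u) = 32 + u)
(-1124 + Z(-36))/(h(-2) + 48²) = (-1124 - 2)/((32 - 2) + 48²) = -1126/(30 + 2304) = -1126/2334 = -1126*1/2334 = -563/1167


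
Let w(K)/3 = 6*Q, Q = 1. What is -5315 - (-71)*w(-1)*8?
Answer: 4909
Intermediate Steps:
w(K) = 18 (w(K) = 3*(6*1) = 3*6 = 18)
-5315 - (-71)*w(-1)*8 = -5315 - (-71)*18*8 = -5315 - (-71)*144 = -5315 - 1*(-10224) = -5315 + 10224 = 4909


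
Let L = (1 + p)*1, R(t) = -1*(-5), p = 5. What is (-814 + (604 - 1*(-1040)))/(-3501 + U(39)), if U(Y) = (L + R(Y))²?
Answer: -83/338 ≈ -0.24556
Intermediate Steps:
R(t) = 5
L = 6 (L = (1 + 5)*1 = 6*1 = 6)
U(Y) = 121 (U(Y) = (6 + 5)² = 11² = 121)
(-814 + (604 - 1*(-1040)))/(-3501 + U(39)) = (-814 + (604 - 1*(-1040)))/(-3501 + 121) = (-814 + (604 + 1040))/(-3380) = (-814 + 1644)*(-1/3380) = 830*(-1/3380) = -83/338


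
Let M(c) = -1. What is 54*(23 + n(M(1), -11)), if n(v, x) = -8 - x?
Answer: 1404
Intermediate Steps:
54*(23 + n(M(1), -11)) = 54*(23 + (-8 - 1*(-11))) = 54*(23 + (-8 + 11)) = 54*(23 + 3) = 54*26 = 1404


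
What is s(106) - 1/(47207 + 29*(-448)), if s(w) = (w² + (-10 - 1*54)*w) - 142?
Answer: 147466649/34215 ≈ 4310.0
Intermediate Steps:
s(w) = -142 + w² - 64*w (s(w) = (w² + (-10 - 54)*w) - 142 = (w² - 64*w) - 142 = -142 + w² - 64*w)
s(106) - 1/(47207 + 29*(-448)) = (-142 + 106² - 64*106) - 1/(47207 + 29*(-448)) = (-142 + 11236 - 6784) - 1/(47207 - 12992) = 4310 - 1/34215 = 147466649/34215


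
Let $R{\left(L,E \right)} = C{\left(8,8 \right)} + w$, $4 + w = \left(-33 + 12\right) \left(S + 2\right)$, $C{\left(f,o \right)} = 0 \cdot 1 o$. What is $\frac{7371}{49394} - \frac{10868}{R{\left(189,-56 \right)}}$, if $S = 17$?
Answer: $\frac{41521885}{1531214} \approx 27.117$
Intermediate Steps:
$C{\left(f,o \right)} = 0$ ($C{\left(f,o \right)} = 0 o = 0$)
$w = -403$ ($w = -4 + \left(-33 + 12\right) \left(17 + 2\right) = -4 - 399 = -403$)
$R{\left(L,E \right)} = -403$ ($R{\left(L,E \right)} = 0 - 403 = -403$)
$\frac{7371}{49394} - \frac{10868}{R{\left(189,-56 \right)}} = \frac{7371}{49394} - \frac{10868}{-403} = 7371 \cdot \frac{1}{49394} - - \frac{836}{31} = \frac{7371}{49394} + \frac{836}{31} = \frac{41521885}{1531214}$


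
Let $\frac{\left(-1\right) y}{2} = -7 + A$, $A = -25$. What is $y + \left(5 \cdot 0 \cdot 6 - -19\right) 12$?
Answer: $292$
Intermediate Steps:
$y = 64$ ($y = - 2 \left(-7 - 25\right) = \left(-2\right) \left(-32\right) = 64$)
$y + \left(5 \cdot 0 \cdot 6 - -19\right) 12 = 64 + \left(5 \cdot 0 \cdot 6 - -19\right) 12 = 64 + \left(0 \cdot 6 + 19\right) 12 = 64 + \left(0 + 19\right) 12 = 64 + 19 \cdot 12 = 64 + 228 = 292$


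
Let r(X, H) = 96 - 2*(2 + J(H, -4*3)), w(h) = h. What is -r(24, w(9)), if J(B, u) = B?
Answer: -74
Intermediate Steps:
r(X, H) = 92 - 2*H (r(X, H) = 96 - 2*(2 + H) = 96 + (-4 - 2*H) = 92 - 2*H)
-r(24, w(9)) = -(92 - 2*9) = -(92 - 18) = -1*74 = -74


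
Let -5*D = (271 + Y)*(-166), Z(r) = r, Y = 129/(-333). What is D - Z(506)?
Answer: 4705478/555 ≈ 8478.3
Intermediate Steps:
Y = -43/111 (Y = 129*(-1/333) = -43/111 ≈ -0.38739)
D = 4986308/555 (D = -(271 - 43/111)*(-166)/5 = -30038*(-166)/555 = -1/5*(-4986308/111) = 4986308/555 ≈ 8984.3)
D - Z(506) = 4986308/555 - 1*506 = 4986308/555 - 506 = 4705478/555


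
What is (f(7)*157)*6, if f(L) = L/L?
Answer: 942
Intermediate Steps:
f(L) = 1
(f(7)*157)*6 = (1*157)*6 = 157*6 = 942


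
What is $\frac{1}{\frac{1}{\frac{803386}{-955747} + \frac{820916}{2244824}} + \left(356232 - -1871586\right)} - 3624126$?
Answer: $- \frac{2056564310972508717726219}{567464903530606672} \approx -3.6241 \cdot 10^{6}$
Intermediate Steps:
$\frac{1}{\frac{1}{\frac{803386}{-955747} + \frac{820916}{2244824}} + \left(356232 - -1871586\right)} - 3624126 = \frac{1}{\frac{1}{803386 \left(- \frac{1}{955747}\right) + 820916 \cdot \frac{1}{2244824}} + \left(356232 + 1871586\right)} - 3624126 = \frac{1}{\frac{1}{- \frac{803386}{955747} + \frac{205229}{561206}} + 2227818} - 3624126 = \frac{1}{\frac{1}{- \frac{254718042453}{536370950882}} + 2227818} - 3624126 = \frac{1}{- \frac{536370950882}{254718042453} + 2227818} - 3624126 = \frac{1}{\frac{567464903530606672}{254718042453}} - 3624126 = \frac{254718042453}{567464903530606672} - 3624126 = - \frac{2056564310972508717726219}{567464903530606672}$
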